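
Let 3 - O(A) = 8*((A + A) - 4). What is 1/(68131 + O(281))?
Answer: 1/63670 ≈ 1.5706e-5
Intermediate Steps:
O(A) = 35 - 16*A (O(A) = 3 - 8*((A + A) - 4) = 3 - 8*(2*A - 4) = 3 - 8*(-4 + 2*A) = 3 - (-32 + 16*A) = 3 + (32 - 16*A) = 35 - 16*A)
1/(68131 + O(281)) = 1/(68131 + (35 - 16*281)) = 1/(68131 + (35 - 4496)) = 1/(68131 - 4461) = 1/63670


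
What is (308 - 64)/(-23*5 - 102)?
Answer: -244/217 ≈ -1.1244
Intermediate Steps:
(308 - 64)/(-23*5 - 102) = 244/(-115 - 102) = 244/(-217) = 244*(-1/217) = -244/217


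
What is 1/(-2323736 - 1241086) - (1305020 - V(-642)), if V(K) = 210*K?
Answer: -5132773308481/3564822 ≈ -1.4398e+6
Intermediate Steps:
1/(-2323736 - 1241086) - (1305020 - V(-642)) = 1/(-2323736 - 1241086) - (1305020 - 210*(-642)) = 1/(-3564822) - (1305020 - 1*(-134820)) = -1/3564822 - (1305020 + 134820) = -1/3564822 - 1*1439840 = -1/3564822 - 1439840 = -5132773308481/3564822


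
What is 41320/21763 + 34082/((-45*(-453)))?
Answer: 1584034766/443638755 ≈ 3.5705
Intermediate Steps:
41320/21763 + 34082/((-45*(-453))) = 41320*(1/21763) + 34082/20385 = 41320/21763 + 34082*(1/20385) = 41320/21763 + 34082/20385 = 1584034766/443638755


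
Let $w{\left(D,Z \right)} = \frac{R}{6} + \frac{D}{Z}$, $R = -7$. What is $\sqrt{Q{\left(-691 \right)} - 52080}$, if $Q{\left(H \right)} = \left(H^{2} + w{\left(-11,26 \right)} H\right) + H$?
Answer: $\frac{2 \sqrt{161913687}}{39} \approx 652.54$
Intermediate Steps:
$w{\left(D,Z \right)} = - \frac{7}{6} + \frac{D}{Z}$
$Q{\left(H \right)} = H^{2} - \frac{23 H}{39}$ ($Q{\left(H \right)} = \left(H^{2} + \left(- \frac{7}{6} - \frac{11}{26}\right) H\right) + H = \left(H^{2} - \frac{62 H}{39}\right) + H = H^{2} - \frac{23 H}{39}$)
$\sqrt{Q{\left(-691 \right)} - 52080} = \sqrt{\frac{1}{39} \left(-691\right) \left(-23 + 39 \left(-691\right)\right) - 52080} = \sqrt{\frac{1}{39} \left(-691\right) \left(-23 - 26949\right) - 52080} = \sqrt{\frac{1}{39} \left(-691\right) \left(-26972\right) - 52080} = \sqrt{\frac{18637652}{39} - 52080} = \sqrt{\frac{16606532}{39}} = \frac{2 \sqrt{161913687}}{39}$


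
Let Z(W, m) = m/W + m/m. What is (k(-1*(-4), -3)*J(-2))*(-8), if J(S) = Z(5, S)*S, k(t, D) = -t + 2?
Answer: -96/5 ≈ -19.200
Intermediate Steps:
Z(W, m) = 1 + m/W (Z(W, m) = m/W + 1 = 1 + m/W)
k(t, D) = 2 - t
J(S) = S*(1 + S/5) (J(S) = ((5 + S)/5)*S = (1 + S/5)*S = S*(1 + S/5))
(k(-1*(-4), -3)*J(-2))*(-8) = ((2 - (-1)*(-4))*((1/5)*(-2)*(5 - 2)))*(-8) = ((2 - 1*4)*((1/5)*(-2)*3))*(-8) = ((2 - 4)*(-6/5))*(-8) = -2*(-6/5)*(-8) = (12/5)*(-8) = -96/5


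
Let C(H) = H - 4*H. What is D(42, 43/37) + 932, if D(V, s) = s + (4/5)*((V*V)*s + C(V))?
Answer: 91479/37 ≈ 2472.4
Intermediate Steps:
C(H) = -3*H
D(V, s) = s - 12*V/5 + 4*s*V²/5 (D(V, s) = s + (4/5)*((V*V)*s - 3*V) = s + (4*(⅕))*(V²*s - 3*V) = s + 4*(s*V² - 3*V)/5 = s + 4*(-3*V + s*V²)/5 = s + (-12*V/5 + 4*s*V²/5) = s - 12*V/5 + 4*s*V²/5)
D(42, 43/37) + 932 = (43/37 - 12/5*42 + (⅘)*(43/37)*42²) + 932 = (43*(1/37) - 504/5 + (⅘)*(43*(1/37))*1764) + 932 = (43/37 - 504/5 + (⅘)*(43/37)*1764) + 932 = (43/37 - 504/5 + 303408/185) + 932 = 56995/37 + 932 = 91479/37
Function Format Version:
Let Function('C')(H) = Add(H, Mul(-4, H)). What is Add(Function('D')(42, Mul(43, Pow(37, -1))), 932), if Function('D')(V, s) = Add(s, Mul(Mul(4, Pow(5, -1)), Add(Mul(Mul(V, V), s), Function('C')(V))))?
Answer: Rational(91479, 37) ≈ 2472.4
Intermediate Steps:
Function('C')(H) = Mul(-3, H)
Function('D')(V, s) = Add(s, Mul(Rational(-12, 5), V), Mul(Rational(4, 5), s, Pow(V, 2))) (Function('D')(V, s) = Add(s, Mul(Mul(4, Pow(5, -1)), Add(Mul(Mul(V, V), s), Mul(-3, V)))) = Add(s, Mul(Mul(4, Rational(1, 5)), Add(Mul(Pow(V, 2), s), Mul(-3, V)))) = Add(s, Mul(Rational(4, 5), Add(Mul(s, Pow(V, 2)), Mul(-3, V)))) = Add(s, Mul(Rational(4, 5), Add(Mul(-3, V), Mul(s, Pow(V, 2))))) = Add(s, Add(Mul(Rational(-12, 5), V), Mul(Rational(4, 5), s, Pow(V, 2)))) = Add(s, Mul(Rational(-12, 5), V), Mul(Rational(4, 5), s, Pow(V, 2))))
Add(Function('D')(42, Mul(43, Pow(37, -1))), 932) = Add(Add(Mul(43, Pow(37, -1)), Mul(Rational(-12, 5), 42), Mul(Rational(4, 5), Mul(43, Pow(37, -1)), Pow(42, 2))), 932) = Add(Add(Mul(43, Rational(1, 37)), Rational(-504, 5), Mul(Rational(4, 5), Mul(43, Rational(1, 37)), 1764)), 932) = Add(Add(Rational(43, 37), Rational(-504, 5), Mul(Rational(4, 5), Rational(43, 37), 1764)), 932) = Add(Add(Rational(43, 37), Rational(-504, 5), Rational(303408, 185)), 932) = Add(Rational(56995, 37), 932) = Rational(91479, 37)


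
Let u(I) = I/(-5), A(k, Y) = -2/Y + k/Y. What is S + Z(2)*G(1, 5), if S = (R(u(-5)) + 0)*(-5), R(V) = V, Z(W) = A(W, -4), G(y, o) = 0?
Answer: -5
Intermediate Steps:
u(I) = -I/5 (u(I) = I*(-1/5) = -I/5)
Z(W) = 1/2 - W/4 (Z(W) = (-2 + W)/(-4) = -(-2 + W)/4 = 1/2 - W/4)
S = -5 (S = (-1/5*(-5) + 0)*(-5) = (1 + 0)*(-5) = 1*(-5) = -5)
S + Z(2)*G(1, 5) = -5 + (1/2 - 1/4*2)*0 = -5 + (1/2 - 1/2)*0 = -5 + 0*0 = -5 + 0 = -5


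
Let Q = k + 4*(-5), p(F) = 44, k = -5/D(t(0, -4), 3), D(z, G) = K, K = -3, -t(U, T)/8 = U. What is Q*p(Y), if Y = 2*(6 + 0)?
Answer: -2420/3 ≈ -806.67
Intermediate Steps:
t(U, T) = -8*U
D(z, G) = -3
Y = 12 (Y = 2*6 = 12)
k = 5/3 (k = -5/(-3) = -5*(-⅓) = 5/3 ≈ 1.6667)
Q = -55/3 (Q = 5/3 + 4*(-5) = 5/3 - 20 = -55/3 ≈ -18.333)
Q*p(Y) = -55/3*44 = -2420/3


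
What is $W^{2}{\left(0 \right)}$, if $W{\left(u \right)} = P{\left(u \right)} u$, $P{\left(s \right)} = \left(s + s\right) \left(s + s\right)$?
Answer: $0$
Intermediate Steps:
$P{\left(s \right)} = 4 s^{2}$ ($P{\left(s \right)} = 2 s 2 s = 4 s^{2}$)
$W{\left(u \right)} = 4 u^{3}$ ($W{\left(u \right)} = 4 u^{2} u = 4 u^{3}$)
$W^{2}{\left(0 \right)} = \left(4 \cdot 0^{3}\right)^{2} = \left(4 \cdot 0\right)^{2} = 0^{2} = 0$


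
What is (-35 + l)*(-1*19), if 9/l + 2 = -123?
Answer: 83296/125 ≈ 666.37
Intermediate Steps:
l = -9/125 (l = 9/(-2 - 123) = 9/(-125) = 9*(-1/125) = -9/125 ≈ -0.072000)
(-35 + l)*(-1*19) = (-35 - 9/125)*(-1*19) = -4384/125*(-19) = 83296/125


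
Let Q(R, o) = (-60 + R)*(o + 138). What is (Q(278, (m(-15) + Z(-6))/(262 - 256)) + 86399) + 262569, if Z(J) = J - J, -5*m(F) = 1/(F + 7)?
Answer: 45486349/120 ≈ 3.7905e+5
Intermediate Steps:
m(F) = -1/(5*(7 + F)) (m(F) = -1/(5*(F + 7)) = -1/(5*(7 + F)))
Z(J) = 0
Q(R, o) = (-60 + R)*(138 + o)
(Q(278, (m(-15) + Z(-6))/(262 - 256)) + 86399) + 262569 = ((-8280 - 60*(-1/(35 + 5*(-15)) + 0)/(262 - 256) + 138*278 + 278*((-1/(35 + 5*(-15)) + 0)/(262 - 256))) + 86399) + 262569 = ((-8280 - 60*(-1/(35 - 75) + 0)/6 + 38364 + 278*((-1/(35 - 75) + 0)/6)) + 86399) + 262569 = ((-8280 - 60*(-1/(-40) + 0)/6 + 38364 + 278*((-1/(-40) + 0)*(1/6))) + 86399) + 262569 = ((-8280 - 60*(-1*(-1/40) + 0)/6 + 38364 + 278*((-1*(-1/40) + 0)*(1/6))) + 86399) + 262569 = ((-8280 - 60*(1/40 + 0)/6 + 38364 + 278*((1/40 + 0)*(1/6))) + 86399) + 262569 = ((-8280 - 3/(2*6) + 38364 + 278*((1/40)*(1/6))) + 86399) + 262569 = ((-8280 - 60*1/240 + 38364 + 278*(1/240)) + 86399) + 262569 = ((-8280 - 1/4 + 38364 + 139/120) + 86399) + 262569 = (3610189/120 + 86399) + 262569 = 13978069/120 + 262569 = 45486349/120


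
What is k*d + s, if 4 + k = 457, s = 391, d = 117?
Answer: 53392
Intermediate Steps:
k = 453 (k = -4 + 457 = 453)
k*d + s = 453*117 + 391 = 53001 + 391 = 53392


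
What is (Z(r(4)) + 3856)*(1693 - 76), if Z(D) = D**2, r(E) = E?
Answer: 6261024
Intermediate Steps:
(Z(r(4)) + 3856)*(1693 - 76) = (4**2 + 3856)*(1693 - 76) = (16 + 3856)*1617 = 3872*1617 = 6261024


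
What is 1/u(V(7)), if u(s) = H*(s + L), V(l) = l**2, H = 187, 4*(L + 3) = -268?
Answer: -1/3927 ≈ -0.00025465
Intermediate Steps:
L = -70 (L = -3 + (1/4)*(-268) = -3 - 67 = -70)
u(s) = -13090 + 187*s (u(s) = 187*(s - 70) = 187*(-70 + s) = -13090 + 187*s)
1/u(V(7)) = 1/(-13090 + 187*7**2) = 1/(-13090 + 187*49) = 1/(-13090 + 9163) = 1/(-3927) = -1/3927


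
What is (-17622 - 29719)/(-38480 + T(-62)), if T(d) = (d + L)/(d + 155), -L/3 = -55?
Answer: 4402713/3578537 ≈ 1.2303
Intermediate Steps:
L = 165 (L = -3*(-55) = 165)
T(d) = (165 + d)/(155 + d) (T(d) = (d + 165)/(d + 155) = (165 + d)/(155 + d))
(-17622 - 29719)/(-38480 + T(-62)) = (-17622 - 29719)/(-38480 + (165 - 62)/(155 - 62)) = -47341/(-38480 + 103/93) = -47341/(-3578537/93) = -47341*(-93/3578537) = 4402713/3578537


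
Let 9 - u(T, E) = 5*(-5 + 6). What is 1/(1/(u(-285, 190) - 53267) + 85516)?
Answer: 53263/4554838707 ≈ 1.1694e-5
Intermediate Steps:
u(T, E) = 4 (u(T, E) = 9 - 5*(-5 + 6) = 9 - 5 = 4)
1/(1/(u(-285, 190) - 53267) + 85516) = 1/(1/(4 - 53267) + 85516) = 1/(1/(-53263) + 85516) = 1/(-1/53263 + 85516) = 1/(4554838707/53263) = 53263/4554838707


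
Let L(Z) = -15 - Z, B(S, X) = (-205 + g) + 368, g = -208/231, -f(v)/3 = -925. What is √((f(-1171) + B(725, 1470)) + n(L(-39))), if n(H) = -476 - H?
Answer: √130046070/231 ≈ 49.367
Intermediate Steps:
f(v) = 2775 (f(v) = -3*(-925) = 2775)
g = -208/231 (g = -208*1/231 = -208/231 ≈ -0.90043)
B(S, X) = 37445/231 (B(S, X) = (-205 - 208/231) + 368 = -47563/231 + 368 = 37445/231)
√((f(-1171) + B(725, 1470)) + n(L(-39))) = √((2775 + 37445/231) + (-476 - (-15 - 1*(-39)))) = √(678470/231 + (-476 - (-15 + 39))) = √(678470/231 + (-476 - 1*24)) = √(678470/231 + (-476 - 24)) = √(678470/231 - 500) = √(562970/231) = √130046070/231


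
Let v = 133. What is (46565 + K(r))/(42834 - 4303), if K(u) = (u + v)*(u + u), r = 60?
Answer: 69725/38531 ≈ 1.8096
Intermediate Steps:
K(u) = 2*u*(133 + u) (K(u) = (u + 133)*(u + u) = (133 + u)*(2*u) = 2*u*(133 + u))
(46565 + K(r))/(42834 - 4303) = (46565 + 2*60*(133 + 60))/(42834 - 4303) = (46565 + 2*60*193)/38531 = (46565 + 23160)*(1/38531) = 69725*(1/38531) = 69725/38531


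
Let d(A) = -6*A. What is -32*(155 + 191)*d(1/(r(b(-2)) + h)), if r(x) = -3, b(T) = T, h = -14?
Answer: -66432/17 ≈ -3907.8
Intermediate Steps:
-32*(155 + 191)*d(1/(r(b(-2)) + h)) = -32*(155 + 191)*(-6/(-3 - 14)) = -11072*(-6/(-17)) = -11072*(-6*(-1/17)) = -11072*6/17 = -32*2076/17 = -66432/17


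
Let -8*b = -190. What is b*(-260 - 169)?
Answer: -40755/4 ≈ -10189.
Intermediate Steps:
b = 95/4 (b = -⅛*(-190) = 95/4 ≈ 23.750)
b*(-260 - 169) = 95*(-260 - 169)/4 = (95/4)*(-429) = -40755/4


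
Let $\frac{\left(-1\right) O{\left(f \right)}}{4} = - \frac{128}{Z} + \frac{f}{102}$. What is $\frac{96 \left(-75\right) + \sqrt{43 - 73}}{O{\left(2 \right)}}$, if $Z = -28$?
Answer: $\frac{642600}{1639} - \frac{357 i \sqrt{30}}{6556} \approx 392.07 - 0.29826 i$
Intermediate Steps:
$O{\left(f \right)} = - \frac{128}{7} - \frac{2 f}{51}$ ($O{\left(f \right)} = - 4 \left(- \frac{128}{-28} + \frac{f}{102}\right) = - 4 \left(\left(-128\right) \left(- \frac{1}{28}\right) + f \frac{1}{102}\right) = - 4 \left(\frac{32}{7} + \frac{f}{102}\right) = - \frac{128}{7} - \frac{2 f}{51}$)
$\frac{96 \left(-75\right) + \sqrt{43 - 73}}{O{\left(2 \right)}} = \frac{96 \left(-75\right) + \sqrt{43 - 73}}{- \frac{128}{7} - \frac{4}{51}} = \frac{-7200 + \sqrt{-30}}{- \frac{128}{7} - \frac{4}{51}} = \frac{-7200 + i \sqrt{30}}{- \frac{6556}{357}} = \left(-7200 + i \sqrt{30}\right) \left(- \frac{357}{6556}\right) = \frac{642600}{1639} - \frac{357 i \sqrt{30}}{6556}$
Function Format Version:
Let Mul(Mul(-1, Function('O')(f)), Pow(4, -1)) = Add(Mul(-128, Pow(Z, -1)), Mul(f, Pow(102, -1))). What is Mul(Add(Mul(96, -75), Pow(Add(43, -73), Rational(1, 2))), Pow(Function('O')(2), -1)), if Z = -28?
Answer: Add(Rational(642600, 1639), Mul(Rational(-357, 6556), I, Pow(30, Rational(1, 2)))) ≈ Add(392.07, Mul(-0.29826, I))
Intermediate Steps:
Function('O')(f) = Add(Rational(-128, 7), Mul(Rational(-2, 51), f)) (Function('O')(f) = Mul(-4, Add(Mul(-128, Pow(-28, -1)), Mul(f, Pow(102, -1)))) = Mul(-4, Add(Mul(-128, Rational(-1, 28)), Mul(f, Rational(1, 102)))) = Mul(-4, Add(Rational(32, 7), Mul(Rational(1, 102), f))) = Add(Rational(-128, 7), Mul(Rational(-2, 51), f)))
Mul(Add(Mul(96, -75), Pow(Add(43, -73), Rational(1, 2))), Pow(Function('O')(2), -1)) = Mul(Add(Mul(96, -75), Pow(Add(43, -73), Rational(1, 2))), Pow(Add(Rational(-128, 7), Mul(Rational(-2, 51), 2)), -1)) = Mul(Add(-7200, Pow(-30, Rational(1, 2))), Pow(Add(Rational(-128, 7), Rational(-4, 51)), -1)) = Mul(Add(-7200, Mul(I, Pow(30, Rational(1, 2)))), Pow(Rational(-6556, 357), -1)) = Mul(Add(-7200, Mul(I, Pow(30, Rational(1, 2)))), Rational(-357, 6556)) = Add(Rational(642600, 1639), Mul(Rational(-357, 6556), I, Pow(30, Rational(1, 2))))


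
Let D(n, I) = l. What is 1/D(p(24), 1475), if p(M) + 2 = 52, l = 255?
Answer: 1/255 ≈ 0.0039216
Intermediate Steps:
p(M) = 50 (p(M) = -2 + 52 = 50)
D(n, I) = 255
1/D(p(24), 1475) = 1/255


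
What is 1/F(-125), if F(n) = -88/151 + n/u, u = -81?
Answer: 12231/11747 ≈ 1.0412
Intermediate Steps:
F(n) = -88/151 - n/81 (F(n) = -88/151 + n/(-81) = -88*1/151 + n*(-1/81) = -88/151 - n/81)
1/F(-125) = 1/(-88/151 - 1/81*(-125)) = 1/(-88/151 + 125/81) = 1/(11747/12231) = 12231/11747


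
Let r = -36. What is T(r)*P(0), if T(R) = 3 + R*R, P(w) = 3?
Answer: 3897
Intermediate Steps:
T(R) = 3 + R**2
T(r)*P(0) = (3 + (-36)**2)*3 = (3 + 1296)*3 = 1299*3 = 3897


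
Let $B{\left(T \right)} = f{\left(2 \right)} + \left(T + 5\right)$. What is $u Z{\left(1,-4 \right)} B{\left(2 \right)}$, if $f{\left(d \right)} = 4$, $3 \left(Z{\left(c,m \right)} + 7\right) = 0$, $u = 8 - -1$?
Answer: $-693$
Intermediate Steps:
$u = 9$ ($u = 8 + 1 = 9$)
$Z{\left(c,m \right)} = -7$ ($Z{\left(c,m \right)} = -7 + \frac{1}{3} \cdot 0 = -7 + 0 = -7$)
$B{\left(T \right)} = 9 + T$ ($B{\left(T \right)} = 4 + \left(T + 5\right) = 4 + \left(5 + T\right) = 9 + T$)
$u Z{\left(1,-4 \right)} B{\left(2 \right)} = 9 \left(-7\right) \left(9 + 2\right) = \left(-63\right) 11 = -693$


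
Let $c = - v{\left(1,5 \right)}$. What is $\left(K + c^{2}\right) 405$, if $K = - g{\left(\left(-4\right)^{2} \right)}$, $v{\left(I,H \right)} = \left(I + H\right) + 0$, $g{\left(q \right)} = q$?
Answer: $8100$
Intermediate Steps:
$v{\left(I,H \right)} = H + I$ ($v{\left(I,H \right)} = \left(H + I\right) + 0 = H + I$)
$K = -16$ ($K = - \left(-4\right)^{2} = \left(-1\right) 16 = -16$)
$c = -6$ ($c = - (5 + 1) = \left(-1\right) 6 = -6$)
$\left(K + c^{2}\right) 405 = \left(-16 + \left(-6\right)^{2}\right) 405 = \left(-16 + 36\right) 405 = 20 \cdot 405 = 8100$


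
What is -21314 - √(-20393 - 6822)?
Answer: -21314 - I*√27215 ≈ -21314.0 - 164.97*I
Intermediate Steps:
-21314 - √(-20393 - 6822) = -21314 - √(-27215) = -21314 - I*√27215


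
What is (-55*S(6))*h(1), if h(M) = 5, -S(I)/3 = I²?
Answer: 29700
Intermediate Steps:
S(I) = -3*I²
(-55*S(6))*h(1) = -(-165)*6²*5 = -(-165)*36*5 = -55*(-108)*5 = 5940*5 = 29700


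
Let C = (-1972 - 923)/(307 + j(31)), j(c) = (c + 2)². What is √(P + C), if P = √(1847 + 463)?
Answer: √(-1010355 + 487204*√2310)/698 ≈ 6.7815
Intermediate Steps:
j(c) = (2 + c)²
C = -2895/1396 (C = (-1972 - 923)/(307 + (2 + 31)²) = -2895/(307 + 33²) = -2895/(307 + 1089) = -2895/1396 ≈ -2.0738)
P = √2310 ≈ 48.062
√(P + C) = √(√2310 - 2895/1396) = √(-2895/1396 + √2310)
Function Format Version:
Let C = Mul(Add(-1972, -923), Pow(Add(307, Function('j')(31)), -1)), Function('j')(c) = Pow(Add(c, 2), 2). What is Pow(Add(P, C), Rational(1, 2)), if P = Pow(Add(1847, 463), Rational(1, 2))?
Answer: Mul(Rational(1, 698), Pow(Add(-1010355, Mul(487204, Pow(2310, Rational(1, 2)))), Rational(1, 2))) ≈ 6.7815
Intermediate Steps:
Function('j')(c) = Pow(Add(2, c), 2)
C = Rational(-2895, 1396) (C = Mul(Add(-1972, -923), Pow(Add(307, Pow(Add(2, 31), 2)), -1)) = Mul(-2895, Pow(Add(307, Pow(33, 2)), -1)) = Mul(-2895, Pow(Add(307, 1089), -1)) = Mul(-2895, Pow(1396, -1)) = Mul(-2895, Rational(1, 1396)) = Rational(-2895, 1396) ≈ -2.0738)
P = Pow(2310, Rational(1, 2)) ≈ 48.062
Pow(Add(P, C), Rational(1, 2)) = Pow(Add(Pow(2310, Rational(1, 2)), Rational(-2895, 1396)), Rational(1, 2)) = Pow(Add(Rational(-2895, 1396), Pow(2310, Rational(1, 2))), Rational(1, 2))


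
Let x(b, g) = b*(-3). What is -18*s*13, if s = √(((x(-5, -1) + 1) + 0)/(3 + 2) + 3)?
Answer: -234*√155/5 ≈ -582.66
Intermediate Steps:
x(b, g) = -3*b
s = √155/5 (s = √(((-3*(-5) + 1) + 0)/(3 + 2) + 3) = √(((15 + 1) + 0)/5 + 3) = √((16 + 0)*(⅕) + 3) = √(16*(⅕) + 3) = √(16/5 + 3) = √(31/5) = √155/5 ≈ 2.4900)
-18*s*13 = -18*√155/5*13 = -234*√155/5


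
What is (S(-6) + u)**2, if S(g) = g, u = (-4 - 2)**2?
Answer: 900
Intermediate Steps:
u = 36 (u = (-6)**2 = 36)
(S(-6) + u)**2 = (-6 + 36)**2 = 30**2 = 900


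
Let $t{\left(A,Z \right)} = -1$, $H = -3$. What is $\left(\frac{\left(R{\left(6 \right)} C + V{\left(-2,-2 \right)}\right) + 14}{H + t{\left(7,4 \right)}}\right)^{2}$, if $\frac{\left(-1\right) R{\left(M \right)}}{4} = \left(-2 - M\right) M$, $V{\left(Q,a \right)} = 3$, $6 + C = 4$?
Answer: $\frac{134689}{16} \approx 8418.1$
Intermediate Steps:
$C = -2$ ($C = -6 + 4 = -2$)
$R{\left(M \right)} = - 4 M \left(-2 - M\right)$ ($R{\left(M \right)} = - 4 \left(-2 - M\right) M = - 4 M \left(-2 - M\right)$)
$\left(\frac{\left(R{\left(6 \right)} C + V{\left(-2,-2 \right)}\right) + 14}{H + t{\left(7,4 \right)}}\right)^{2} = \left(\frac{\left(4 \cdot 6 \left(2 + 6\right) \left(-2\right) + 3\right) + 14}{-3 - 1}\right)^{2} = \left(\frac{\left(4 \cdot 6 \cdot 8 \left(-2\right) + 3\right) + 14}{-4}\right)^{2} = \left(\left(\left(192 \left(-2\right) + 3\right) + 14\right) \left(- \frac{1}{4}\right)\right)^{2} = \left(\left(\left(-384 + 3\right) + 14\right) \left(- \frac{1}{4}\right)\right)^{2} = \left(\left(-381 + 14\right) \left(- \frac{1}{4}\right)\right)^{2} = \left(\left(-367\right) \left(- \frac{1}{4}\right)\right)^{2} = \left(\frac{367}{4}\right)^{2} = \frac{134689}{16}$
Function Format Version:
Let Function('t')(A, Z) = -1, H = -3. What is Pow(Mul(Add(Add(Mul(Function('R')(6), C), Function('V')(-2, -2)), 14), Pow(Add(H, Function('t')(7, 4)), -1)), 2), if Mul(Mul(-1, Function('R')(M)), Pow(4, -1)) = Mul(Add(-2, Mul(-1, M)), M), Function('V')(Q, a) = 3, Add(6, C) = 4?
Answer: Rational(134689, 16) ≈ 8418.1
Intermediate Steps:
C = -2 (C = Add(-6, 4) = -2)
Function('R')(M) = Mul(-4, M, Add(-2, Mul(-1, M))) (Function('R')(M) = Mul(-4, Mul(Add(-2, Mul(-1, M)), M)) = Mul(-4, Mul(M, Add(-2, Mul(-1, M)))) = Mul(-4, M, Add(-2, Mul(-1, M))))
Pow(Mul(Add(Add(Mul(Function('R')(6), C), Function('V')(-2, -2)), 14), Pow(Add(H, Function('t')(7, 4)), -1)), 2) = Pow(Mul(Add(Add(Mul(Mul(4, 6, Add(2, 6)), -2), 3), 14), Pow(Add(-3, -1), -1)), 2) = Pow(Mul(Add(Add(Mul(Mul(4, 6, 8), -2), 3), 14), Pow(-4, -1)), 2) = Pow(Mul(Add(Add(Mul(192, -2), 3), 14), Rational(-1, 4)), 2) = Pow(Mul(Add(Add(-384, 3), 14), Rational(-1, 4)), 2) = Pow(Mul(Add(-381, 14), Rational(-1, 4)), 2) = Pow(Mul(-367, Rational(-1, 4)), 2) = Pow(Rational(367, 4), 2) = Rational(134689, 16)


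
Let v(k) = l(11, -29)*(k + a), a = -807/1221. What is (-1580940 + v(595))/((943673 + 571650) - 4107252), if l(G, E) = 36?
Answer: 634734324/1054915103 ≈ 0.60169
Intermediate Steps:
a = -269/407 (a = -807*1/1221 = -269/407 ≈ -0.66093)
v(k) = -9684/407 + 36*k (v(k) = 36*(k - 269/407) = 36*(-269/407 + k) = -9684/407 + 36*k)
(-1580940 + v(595))/((943673 + 571650) - 4107252) = (-1580940 + (-9684/407 + 36*595))/((943673 + 571650) - 4107252) = (-1580940 + (-9684/407 + 21420))/(1515323 - 4107252) = (-1580940 + 8708256/407)/(-2591929) = -634734324/407*(-1/2591929) = 634734324/1054915103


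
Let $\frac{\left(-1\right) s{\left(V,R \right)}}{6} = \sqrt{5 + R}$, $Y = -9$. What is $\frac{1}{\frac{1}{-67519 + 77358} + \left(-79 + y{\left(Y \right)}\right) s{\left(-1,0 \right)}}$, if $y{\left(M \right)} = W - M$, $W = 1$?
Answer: $- \frac{9839}{82960738178579} + \frac{40077651294 \sqrt{5}}{82960738178579} \approx 0.0010802$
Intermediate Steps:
$s{\left(V,R \right)} = - 6 \sqrt{5 + R}$
$y{\left(M \right)} = 1 - M$
$\frac{1}{\frac{1}{-67519 + 77358} + \left(-79 + y{\left(Y \right)}\right) s{\left(-1,0 \right)}} = \frac{1}{\frac{1}{-67519 + 77358} + \left(-79 + \left(1 - -9\right)\right) \left(- 6 \sqrt{5 + 0}\right)} = \frac{1}{\frac{1}{9839} + \left(-79 + \left(1 + 9\right)\right) \left(- 6 \sqrt{5}\right)} = \frac{1}{\frac{1}{9839} + \left(-79 + 10\right) \left(- 6 \sqrt{5}\right)} = \frac{1}{\frac{1}{9839} - 69 \left(- 6 \sqrt{5}\right)} = \frac{1}{\frac{1}{9839} + 414 \sqrt{5}}$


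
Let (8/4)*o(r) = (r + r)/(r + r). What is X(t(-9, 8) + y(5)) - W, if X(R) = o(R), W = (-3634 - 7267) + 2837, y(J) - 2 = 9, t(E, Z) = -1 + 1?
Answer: 16129/2 ≈ 8064.5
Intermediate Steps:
t(E, Z) = 0
y(J) = 11 (y(J) = 2 + 9 = 11)
o(r) = 1/2 (o(r) = ((r + r)/(r + r))/2 = ((2*r)/((2*r)))/2 = ((2*r)*(1/(2*r)))/2 = (1/2)*1 = 1/2)
W = -8064 (W = -10901 + 2837 = -8064)
X(R) = 1/2
X(t(-9, 8) + y(5)) - W = 1/2 - 1*(-8064) = 1/2 + 8064 = 16129/2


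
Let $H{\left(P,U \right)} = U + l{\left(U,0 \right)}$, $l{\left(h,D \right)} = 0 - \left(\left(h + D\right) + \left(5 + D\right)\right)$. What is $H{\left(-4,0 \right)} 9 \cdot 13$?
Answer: $-585$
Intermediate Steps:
$l{\left(h,D \right)} = -5 - h - 2 D$ ($l{\left(h,D \right)} = 0 - \left(\left(D + h\right) + \left(5 + D\right)\right) = 0 - \left(5 + h + 2 D\right) = -5 - h - 2 D$)
$H{\left(P,U \right)} = -5$ ($H{\left(P,U \right)} = U - \left(5 + U\right) = -5$)
$H{\left(-4,0 \right)} 9 \cdot 13 = \left(-5\right) 9 \cdot 13 = \left(-45\right) 13 = -585$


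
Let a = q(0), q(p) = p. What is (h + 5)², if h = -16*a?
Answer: 25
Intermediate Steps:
a = 0
h = 0 (h = -16*0 = 0)
(h + 5)² = (0 + 5)² = 5² = 25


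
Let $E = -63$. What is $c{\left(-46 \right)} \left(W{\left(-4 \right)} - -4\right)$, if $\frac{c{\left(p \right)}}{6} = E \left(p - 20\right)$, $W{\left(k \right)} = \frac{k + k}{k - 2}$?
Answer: $133056$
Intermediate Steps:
$W{\left(k \right)} = \frac{2 k}{-2 + k}$
$c{\left(p \right)} = 7560 - 378 p$ ($c{\left(p \right)} = 6 \left(- 63 \left(p - 20\right)\right) = 6 \left(- 63 \left(-20 + p\right)\right) = 6 \left(1260 - 63 p\right) = 7560 - 378 p$)
$c{\left(-46 \right)} \left(W{\left(-4 \right)} - -4\right) = \left(7560 - -17388\right) \left(2 \left(-4\right) \frac{1}{-2 - 4} - -4\right) = \left(7560 + 17388\right) \left(2 \left(-4\right) \frac{1}{-6} + 4\right) = 24948 \left(2 \left(-4\right) \left(- \frac{1}{6}\right) + 4\right) = 24948 \left(\frac{4}{3} + 4\right) = 24948 \cdot \frac{16}{3} = 133056$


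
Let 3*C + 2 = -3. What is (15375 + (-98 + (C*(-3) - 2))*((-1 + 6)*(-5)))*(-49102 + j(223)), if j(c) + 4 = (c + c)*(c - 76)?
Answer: 292094000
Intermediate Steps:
C = -5/3 (C = -⅔ + (⅓)*(-3) = -⅔ - 1 = -5/3 ≈ -1.6667)
j(c) = -4 + 2*c*(-76 + c) (j(c) = -4 + (c + c)*(c - 76) = -4 + (2*c)*(-76 + c) = -4 + 2*c*(-76 + c))
(15375 + (-98 + (C*(-3) - 2))*((-1 + 6)*(-5)))*(-49102 + j(223)) = (15375 + (-98 + (-5/3*(-3) - 2))*((-1 + 6)*(-5)))*(-49102 + (-4 - 152*223 + 2*223²)) = (15375 + (-98 + (5 - 2))*(5*(-5)))*(-49102 + (-4 - 33896 + 2*49729)) = (15375 + (-98 + 3)*(-25))*(-49102 + (-4 - 33896 + 99458)) = (15375 - 95*(-25))*(-49102 + 65558) = (15375 + 2375)*16456 = 17750*16456 = 292094000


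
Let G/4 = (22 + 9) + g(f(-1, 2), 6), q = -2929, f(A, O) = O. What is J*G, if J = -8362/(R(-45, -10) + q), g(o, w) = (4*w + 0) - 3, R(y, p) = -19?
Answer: 434824/737 ≈ 589.99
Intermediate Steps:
g(o, w) = -3 + 4*w (g(o, w) = 4*w - 3 = -3 + 4*w)
G = 208 (G = 4*((22 + 9) + (-3 + 4*6)) = 4*(31 + (-3 + 24)) = 4*(31 + 21) = 4*52 = 208)
J = 4181/1474 (J = -8362/(-19 - 2929) = -8362/(-2948) = -8362*(-1/2948) = 4181/1474 ≈ 2.8365)
J*G = (4181/1474)*208 = 434824/737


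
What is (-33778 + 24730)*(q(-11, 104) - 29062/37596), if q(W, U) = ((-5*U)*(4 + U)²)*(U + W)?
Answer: 1229995261236316/241 ≈ 5.1037e+12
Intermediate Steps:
q(W, U) = -5*U*(4 + U)²*(U + W) (q(W, U) = (-5*U*(4 + U)²)*(U + W) = -5*U*(4 + U)²*(U + W))
(-33778 + 24730)*(q(-11, 104) - 29062/37596) = (-33778 + 24730)*(-5*104*(4 + 104)²*(104 - 11) - 29062/37596) = -9048*(-5*104*108²*93 - 29062*1/37596) = -9048*(-5*104*11664*93 - 14531/18798) = -9048*(-564071040 - 14531/18798) = -9048*(-10603407424451/18798) = 1229995261236316/241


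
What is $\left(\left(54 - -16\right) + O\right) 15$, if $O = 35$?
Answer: $1575$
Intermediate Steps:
$\left(\left(54 - -16\right) + O\right) 15 = \left(\left(54 - -16\right) + 35\right) 15 = \left(\left(54 + 16\right) + 35\right) 15 = \left(70 + 35\right) 15 = 105 \cdot 15 = 1575$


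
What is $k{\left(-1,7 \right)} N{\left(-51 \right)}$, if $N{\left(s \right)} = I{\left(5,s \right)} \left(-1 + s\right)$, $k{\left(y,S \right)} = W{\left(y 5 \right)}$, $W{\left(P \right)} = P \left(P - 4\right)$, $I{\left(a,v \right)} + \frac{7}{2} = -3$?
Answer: $15210$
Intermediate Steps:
$I{\left(a,v \right)} = - \frac{13}{2}$ ($I{\left(a,v \right)} = - \frac{7}{2} - 3 = - \frac{13}{2}$)
$W{\left(P \right)} = P \left(-4 + P\right)$
$k{\left(y,S \right)} = 5 y \left(-4 + 5 y\right)$ ($k{\left(y,S \right)} = y 5 \left(-4 + y 5\right) = 5 y \left(-4 + 5 y\right)$)
$N{\left(s \right)} = \frac{13}{2} - \frac{13 s}{2}$ ($N{\left(s \right)} = - \frac{13 \left(-1 + s\right)}{2} = \frac{13}{2} - \frac{13 s}{2}$)
$k{\left(-1,7 \right)} N{\left(-51 \right)} = 5 \left(-1\right) \left(-4 + 5 \left(-1\right)\right) \left(\frac{13}{2} - - \frac{663}{2}\right) = 5 \left(-1\right) \left(-4 - 5\right) \left(\frac{13}{2} + \frac{663}{2}\right) = 5 \left(-1\right) \left(-9\right) 338 = 45 \cdot 338 = 15210$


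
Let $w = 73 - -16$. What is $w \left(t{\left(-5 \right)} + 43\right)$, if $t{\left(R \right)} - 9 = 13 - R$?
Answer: $6230$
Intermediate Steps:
$t{\left(R \right)} = 22 - R$ ($t{\left(R \right)} = 9 - \left(-13 + R\right) = 22 - R$)
$w = 89$ ($w = 73 + 16 = 89$)
$w \left(t{\left(-5 \right)} + 43\right) = 89 \left(\left(22 - -5\right) + 43\right) = 89 \left(\left(22 + 5\right) + 43\right) = 89 \left(27 + 43\right) = 89 \cdot 70 = 6230$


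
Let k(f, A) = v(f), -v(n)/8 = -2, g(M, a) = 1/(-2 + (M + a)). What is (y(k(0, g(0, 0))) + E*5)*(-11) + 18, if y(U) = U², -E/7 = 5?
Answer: -873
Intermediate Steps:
g(M, a) = 1/(-2 + M + a)
v(n) = 16 (v(n) = -8*(-2) = 16)
E = -35 (E = -7*5 = -35)
k(f, A) = 16
(y(k(0, g(0, 0))) + E*5)*(-11) + 18 = (16² - 35*5)*(-11) + 18 = (256 - 175)*(-11) + 18 = 81*(-11) + 18 = -891 + 18 = -873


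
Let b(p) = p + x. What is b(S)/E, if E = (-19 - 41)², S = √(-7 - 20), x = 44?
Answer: 11/900 + I*√3/1200 ≈ 0.012222 + 0.0014434*I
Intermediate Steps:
S = 3*I*√3 (S = √(-27) = 3*I*√3 ≈ 5.1962*I)
b(p) = 44 + p (b(p) = p + 44 = 44 + p)
E = 3600 (E = (-60)² = 3600)
b(S)/E = (44 + 3*I*√3)/3600 = (44 + 3*I*√3)*(1/3600) = 11/900 + I*√3/1200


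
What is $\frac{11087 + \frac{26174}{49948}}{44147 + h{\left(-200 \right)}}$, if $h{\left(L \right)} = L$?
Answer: $\frac{14573675}{57764862} \approx 0.25229$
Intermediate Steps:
$\frac{11087 + \frac{26174}{49948}}{44147 + h{\left(-200 \right)}} = \frac{11087 + \frac{26174}{49948}}{44147 - 200} = \frac{11087 + 26174 \cdot \frac{1}{49948}}{43947} = \left(11087 + \frac{13087}{24974}\right) \frac{1}{43947} = \frac{276899825}{24974} \cdot \frac{1}{43947} = \frac{14573675}{57764862}$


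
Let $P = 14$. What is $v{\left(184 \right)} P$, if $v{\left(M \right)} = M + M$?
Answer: $5152$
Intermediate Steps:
$v{\left(M \right)} = 2 M$
$v{\left(184 \right)} P = 2 \cdot 184 \cdot 14 = 368 \cdot 14 = 5152$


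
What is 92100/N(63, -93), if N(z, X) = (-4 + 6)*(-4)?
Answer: -23025/2 ≈ -11513.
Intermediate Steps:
N(z, X) = -8 (N(z, X) = 2*(-4) = -8)
92100/N(63, -93) = 92100/(-8) = 92100*(-⅛) = -23025/2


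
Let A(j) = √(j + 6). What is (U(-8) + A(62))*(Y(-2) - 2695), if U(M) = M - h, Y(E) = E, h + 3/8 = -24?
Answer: -353307/8 - 5394*√17 ≈ -66403.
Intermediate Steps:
h = -195/8 (h = -3/8 - 24 = -195/8 ≈ -24.375)
U(M) = 195/8 + M (U(M) = M - 1*(-195/8) = M + 195/8 = 195/8 + M)
A(j) = √(6 + j)
(U(-8) + A(62))*(Y(-2) - 2695) = ((195/8 - 8) + √(6 + 62))*(-2 - 2695) = (131/8 + √68)*(-2697) = (131/8 + 2*√17)*(-2697) = -353307/8 - 5394*√17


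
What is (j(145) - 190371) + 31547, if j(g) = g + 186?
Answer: -158493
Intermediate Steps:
j(g) = 186 + g
(j(145) - 190371) + 31547 = ((186 + 145) - 190371) + 31547 = (331 - 190371) + 31547 = -190040 + 31547 = -158493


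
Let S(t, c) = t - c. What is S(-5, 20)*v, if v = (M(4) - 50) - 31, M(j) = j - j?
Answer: 2025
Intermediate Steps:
M(j) = 0
v = -81 (v = (0 - 50) - 31 = -50 - 31 = -81)
S(-5, 20)*v = (-5 - 1*20)*(-81) = (-5 - 20)*(-81) = -25*(-81) = 2025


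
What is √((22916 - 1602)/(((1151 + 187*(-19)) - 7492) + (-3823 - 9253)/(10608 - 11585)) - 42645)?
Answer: I*√993544400760638254/4826681 ≈ 206.51*I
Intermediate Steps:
√((22916 - 1602)/(((1151 + 187*(-19)) - 7492) + (-3823 - 9253)/(10608 - 11585)) - 42645) = √(21314/(((1151 - 3553) - 7492) - 13076/(-977)) - 42645) = √(21314/((-2402 - 7492) - 13076*(-1/977)) - 42645) = √(21314/(-9894 + 13076/977) - 42645) = √(21314/(-9653362/977) - 42645) = √(21314*(-977/9653362) - 42645) = √(-10411889/4826681 - 42645) = √(-205844223134/4826681) = I*√993544400760638254/4826681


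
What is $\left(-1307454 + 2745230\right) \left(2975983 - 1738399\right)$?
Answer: $1779368573184$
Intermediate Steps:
$\left(-1307454 + 2745230\right) \left(2975983 - 1738399\right) = 1437776 \cdot 1237584 = 1779368573184$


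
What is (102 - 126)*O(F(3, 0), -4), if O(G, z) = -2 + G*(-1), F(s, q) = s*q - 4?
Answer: -48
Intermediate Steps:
F(s, q) = -4 + q*s (F(s, q) = q*s - 4 = -4 + q*s)
O(G, z) = -2 - G
(102 - 126)*O(F(3, 0), -4) = (102 - 126)*(-2 - (-4 + 0*3)) = -24*(-2 - (-4 + 0)) = -24*(-2 - 1*(-4)) = -24*(-2 + 4) = -24*2 = -48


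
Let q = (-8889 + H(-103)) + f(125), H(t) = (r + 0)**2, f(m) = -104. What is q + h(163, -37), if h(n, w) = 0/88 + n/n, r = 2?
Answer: -8988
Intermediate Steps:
H(t) = 4 (H(t) = (2 + 0)**2 = 2**2 = 4)
h(n, w) = 1 (h(n, w) = 0*(1/88) + 1 = 0 + 1 = 1)
q = -8989 (q = (-8889 + 4) - 104 = -8885 - 104 = -8989)
q + h(163, -37) = -8989 + 1 = -8988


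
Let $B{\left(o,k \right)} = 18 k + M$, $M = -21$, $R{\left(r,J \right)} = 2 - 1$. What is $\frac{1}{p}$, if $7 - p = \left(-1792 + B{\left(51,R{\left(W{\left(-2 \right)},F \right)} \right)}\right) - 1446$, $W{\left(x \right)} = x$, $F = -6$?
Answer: $\frac{1}{3248} \approx 0.00030788$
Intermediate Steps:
$R{\left(r,J \right)} = 1$
$B{\left(o,k \right)} = -21 + 18 k$ ($B{\left(o,k \right)} = 18 k - 21 = -21 + 18 k$)
$p = 3248$ ($p = 7 - \left(\left(-1792 + \left(-21 + 18 \cdot 1\right)\right) - 1446\right) = 7 - \left(\left(-1792 + \left(-21 + 18\right)\right) - 1446\right) = 7 - \left(\left(-1792 - 3\right) - 1446\right) = 7 - \left(-1795 - 1446\right) = 7 - -3241 = 7 + 3241 = 3248$)
$\frac{1}{p} = \frac{1}{3248}$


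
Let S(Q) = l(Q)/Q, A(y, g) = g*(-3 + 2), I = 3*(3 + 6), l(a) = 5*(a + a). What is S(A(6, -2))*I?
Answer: 270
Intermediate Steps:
l(a) = 10*a (l(a) = 5*(2*a) = 10*a)
I = 27 (I = 3*9 = 27)
A(y, g) = -g (A(y, g) = g*(-1) = -g)
S(Q) = 10 (S(Q) = (10*Q)/Q = 10)
S(A(6, -2))*I = 10*27 = 270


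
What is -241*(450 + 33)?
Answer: -116403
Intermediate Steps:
-241*(450 + 33) = -241*483 = -116403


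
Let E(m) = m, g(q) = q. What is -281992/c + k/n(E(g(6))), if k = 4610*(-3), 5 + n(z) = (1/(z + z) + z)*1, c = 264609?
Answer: -43918175536/3439917 ≈ -12767.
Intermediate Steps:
n(z) = -5 + z + 1/(2*z) (n(z) = -5 + (1/(z + z) + z)*1 = -5 + (1/(2*z) + z)*1 = -5 + (z + 1/(2*z))*1 = -5 + (z + 1/(2*z)) = -5 + z + 1/(2*z))
k = -13830
-281992/c + k/n(E(g(6))) = -281992/264609 - 13830/(-5 + 6 + (1/2)/6) = -281992*1/264609 - 13830/(-5 + 6 + (1/2)*(1/6)) = -281992/264609 - 13830/(-5 + 6 + 1/12) = -281992/264609 - 13830/13/12 = -281992/264609 - 13830*12/13 = -281992/264609 - 165960/13 = -43918175536/3439917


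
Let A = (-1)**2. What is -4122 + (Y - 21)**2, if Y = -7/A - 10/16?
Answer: -211367/64 ≈ -3302.6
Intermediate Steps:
A = 1
Y = -61/8 (Y = -7/1 - 10/16 = -7*1 - 10*1/16 = -7 - 5/8 = -61/8 ≈ -7.6250)
-4122 + (Y - 21)**2 = -4122 + (-61/8 - 21)**2 = -4122 + (-229/8)**2 = -4122 + 52441/64 = -211367/64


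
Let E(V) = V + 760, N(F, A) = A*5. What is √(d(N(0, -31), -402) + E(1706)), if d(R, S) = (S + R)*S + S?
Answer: √225978 ≈ 475.37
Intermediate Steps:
N(F, A) = 5*A
E(V) = 760 + V
d(R, S) = S + S*(R + S) (d(R, S) = (R + S)*S + S = S*(R + S) + S = S + S*(R + S))
√(d(N(0, -31), -402) + E(1706)) = √(-402*(1 + 5*(-31) - 402) + (760 + 1706)) = √(-402*(1 - 155 - 402) + 2466) = √(-402*(-556) + 2466) = √(223512 + 2466) = √225978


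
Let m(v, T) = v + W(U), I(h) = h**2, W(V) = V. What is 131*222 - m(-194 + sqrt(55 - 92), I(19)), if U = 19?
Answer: 29257 - I*sqrt(37) ≈ 29257.0 - 6.0828*I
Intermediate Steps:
m(v, T) = 19 + v (m(v, T) = v + 19 = 19 + v)
131*222 - m(-194 + sqrt(55 - 92), I(19)) = 131*222 - (19 + (-194 + sqrt(55 - 92))) = 29082 - (19 + (-194 + sqrt(-37))) = 29082 - (19 + (-194 + I*sqrt(37))) = 29082 - (-175 + I*sqrt(37)) = 29082 + (175 - I*sqrt(37)) = 29257 - I*sqrt(37)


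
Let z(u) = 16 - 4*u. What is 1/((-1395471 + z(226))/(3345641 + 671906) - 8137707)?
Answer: -4017547/32693621741088 ≈ -1.2288e-7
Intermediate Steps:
1/((-1395471 + z(226))/(3345641 + 671906) - 8137707) = 1/((-1395471 + (16 - 4*226))/(3345641 + 671906) - 8137707) = 1/((-1395471 + (16 - 904))/4017547 - 8137707) = 1/((-1395471 - 888)*(1/4017547) - 8137707) = 1/(-1396359*1/4017547 - 8137707) = 1/(-1396359/4017547 - 8137707) = 1/(-32693621741088/4017547) = -4017547/32693621741088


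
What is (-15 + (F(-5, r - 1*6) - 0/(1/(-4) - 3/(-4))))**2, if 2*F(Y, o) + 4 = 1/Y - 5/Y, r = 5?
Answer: 6889/25 ≈ 275.56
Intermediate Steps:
F(Y, o) = -2 - 2/Y (F(Y, o) = -2 + (1/Y - 5/Y)/2 = -2 + (-4/Y)/2 = -2 - 2/Y)
(-15 + (F(-5, r - 1*6) - 0/(1/(-4) - 3/(-4))))**2 = (-15 + ((-2 - 2/(-5)) - 0/(1/(-4) - 3/(-4))))**2 = (-15 + ((-2 - 2*(-1/5)) - 0/(1*(-1/4) - 3*(-1/4))))**2 = (-15 + ((-2 + 2/5) - 0/(-1/4 + 3/4)))**2 = (-15 + (-8/5 - 0/1/2))**2 = (-15 + (-8/5 - 0*2))**2 = (-15 + (-8/5 - 4*0))**2 = (-15 + (-8/5 + 0))**2 = (-15 - 8/5)**2 = (-83/5)**2 = 6889/25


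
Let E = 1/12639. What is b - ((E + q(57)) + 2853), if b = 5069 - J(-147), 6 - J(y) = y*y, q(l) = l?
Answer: 300327917/12639 ≈ 23762.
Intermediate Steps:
E = 1/12639 ≈ 7.9120e-5
J(y) = 6 - y**2 (J(y) = 6 - y*y = 6 - y**2)
b = 26672 (b = 5069 - (6 - 1*(-147)**2) = 5069 - (6 - 1*21609) = 5069 - (6 - 21609) = 5069 - 1*(-21603) = 5069 + 21603 = 26672)
b - ((E + q(57)) + 2853) = 26672 - ((1/12639 + 57) + 2853) = 26672 - (720424/12639 + 2853) = 26672 - 1*36779491/12639 = 26672 - 36779491/12639 = 300327917/12639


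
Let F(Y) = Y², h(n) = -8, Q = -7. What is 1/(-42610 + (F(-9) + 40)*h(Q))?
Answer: -1/43578 ≈ -2.2947e-5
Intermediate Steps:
1/(-42610 + (F(-9) + 40)*h(Q)) = 1/(-42610 + ((-9)² + 40)*(-8)) = 1/(-42610 + (81 + 40)*(-8)) = 1/(-42610 + 121*(-8)) = 1/(-42610 - 968) = 1/(-43578) = -1/43578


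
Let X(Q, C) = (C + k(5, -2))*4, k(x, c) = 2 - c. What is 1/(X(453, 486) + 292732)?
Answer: 1/294692 ≈ 3.3934e-6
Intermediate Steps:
X(Q, C) = 16 + 4*C (X(Q, C) = (C + (2 - 1*(-2)))*4 = (C + (2 + 2))*4 = (C + 4)*4 = (4 + C)*4 = 16 + 4*C)
1/(X(453, 486) + 292732) = 1/((16 + 4*486) + 292732) = 1/((16 + 1944) + 292732) = 1/(1960 + 292732) = 1/294692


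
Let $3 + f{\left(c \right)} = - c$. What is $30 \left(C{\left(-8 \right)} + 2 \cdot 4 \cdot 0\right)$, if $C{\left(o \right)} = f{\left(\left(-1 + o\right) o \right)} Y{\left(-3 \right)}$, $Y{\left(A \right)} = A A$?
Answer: $-20250$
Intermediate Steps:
$Y{\left(A \right)} = A^{2}$
$f{\left(c \right)} = -3 - c$
$C{\left(o \right)} = -27 - 9 o \left(-1 + o\right)$ ($C{\left(o \right)} = \left(-3 - \left(-1 + o\right) o\right) \left(-3\right)^{2} = \left(-3 - o \left(-1 + o\right)\right) 9 = -27 - 9 o \left(-1 + o\right)$)
$30 \left(C{\left(-8 \right)} + 2 \cdot 4 \cdot 0\right) = 30 \left(\left(-27 - 9 \left(-8\right)^{2} + 9 \left(-8\right)\right) + 2 \cdot 4 \cdot 0\right) = 30 \left(\left(-27 - 576 - 72\right) + 8 \cdot 0\right) = 30 \left(\left(-27 - 576 - 72\right) + 0\right) = 30 \left(-675 + 0\right) = 30 \left(-675\right) = -20250$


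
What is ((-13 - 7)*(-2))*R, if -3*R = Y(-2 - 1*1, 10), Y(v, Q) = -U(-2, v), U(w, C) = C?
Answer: -40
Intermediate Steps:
Y(v, Q) = -v
R = -1 (R = -(-1)*(-2 - 1*1)/3 = -(-1)*(-2 - 1)/3 = -(-1)*(-3)/3 = -1/3*3 = -1)
((-13 - 7)*(-2))*R = ((-13 - 7)*(-2))*(-1) = -20*(-2)*(-1) = 40*(-1) = -40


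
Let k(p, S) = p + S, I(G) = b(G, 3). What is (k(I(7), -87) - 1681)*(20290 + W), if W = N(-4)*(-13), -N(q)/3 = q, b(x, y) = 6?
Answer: -35476108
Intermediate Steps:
I(G) = 6
N(q) = -3*q
k(p, S) = S + p
W = -156 (W = -3*(-4)*(-13) = 12*(-13) = -156)
(k(I(7), -87) - 1681)*(20290 + W) = ((-87 + 6) - 1681)*(20290 - 156) = (-81 - 1681)*20134 = -1762*20134 = -35476108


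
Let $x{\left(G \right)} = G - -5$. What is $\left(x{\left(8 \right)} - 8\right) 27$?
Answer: $135$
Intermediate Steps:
$x{\left(G \right)} = 5 + G$ ($x{\left(G \right)} = G + 5 = 5 + G$)
$\left(x{\left(8 \right)} - 8\right) 27 = \left(\left(5 + 8\right) - 8\right) 27 = \left(13 - 8\right) 27 = 5 \cdot 27 = 135$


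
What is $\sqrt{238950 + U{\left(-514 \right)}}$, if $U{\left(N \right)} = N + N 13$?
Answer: $\sqrt{231754} \approx 481.41$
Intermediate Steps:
$U{\left(N \right)} = 14 N$ ($U{\left(N \right)} = N + 13 N = 14 N$)
$\sqrt{238950 + U{\left(-514 \right)}} = \sqrt{238950 + 14 \left(-514\right)} = \sqrt{238950 - 7196} = \sqrt{231754}$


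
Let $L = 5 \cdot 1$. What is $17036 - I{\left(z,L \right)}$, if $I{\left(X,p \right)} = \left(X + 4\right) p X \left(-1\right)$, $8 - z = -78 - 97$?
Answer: $188141$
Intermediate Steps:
$L = 5$
$z = 183$ ($z = 8 - \left(-78 - 97\right) = 8 - -175 = 8 + 175 = 183$)
$I{\left(X,p \right)} = - X p \left(4 + X\right)$ ($I{\left(X,p \right)} = \left(4 + X\right) X p \left(-1\right) = \left(4 + X\right) \left(- X p\right) = - X p \left(4 + X\right)$)
$17036 - I{\left(z,L \right)} = 17036 - \left(-1\right) 183 \cdot 5 \left(4 + 183\right) = 17036 - \left(-1\right) 183 \cdot 5 \cdot 187 = 17036 - -171105 = 17036 + 171105 = 188141$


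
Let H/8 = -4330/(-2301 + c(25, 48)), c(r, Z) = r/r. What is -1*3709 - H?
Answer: -428267/115 ≈ -3724.1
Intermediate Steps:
c(r, Z) = 1
H = 1732/115 (H = 8*(-4330/(-2301 + 1)) = 8*(-4330/(-2300)) = 8*(-4330*(-1/2300)) = 8*(433/230) = 1732/115 ≈ 15.061)
-1*3709 - H = -1*3709 - 1*1732/115 = -3709 - 1732/115 = -428267/115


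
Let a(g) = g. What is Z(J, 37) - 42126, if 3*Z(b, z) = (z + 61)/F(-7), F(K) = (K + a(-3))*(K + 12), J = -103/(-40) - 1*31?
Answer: -3159499/75 ≈ -42127.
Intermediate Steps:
J = -1137/40 (J = -103*(-1/40) - 31 = 103/40 - 31 = -1137/40 ≈ -28.425)
F(K) = (-3 + K)*(12 + K) (F(K) = (K - 3)*(K + 12) = (-3 + K)*(12 + K))
Z(b, z) = -61/150 - z/150 (Z(b, z) = ((z + 61)/(-36 + (-7)² + 9*(-7)))/3 = ((61 + z)/(-36 + 49 - 63))/3 = ((61 + z)/(-50))/3 = ((61 + z)*(-1/50))/3 = (-61/50 - z/50)/3 = -61/150 - z/150)
Z(J, 37) - 42126 = (-61/150 - 1/150*37) - 42126 = (-61/150 - 37/150) - 42126 = -49/75 - 42126 = -3159499/75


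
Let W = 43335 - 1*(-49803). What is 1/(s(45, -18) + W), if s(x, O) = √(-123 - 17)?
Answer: 46569/4337343592 - I*√35/4337343592 ≈ 1.0737e-5 - 1.364e-9*I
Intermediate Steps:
s(x, O) = 2*I*√35 (s(x, O) = √(-140) = 2*I*√35)
W = 93138 (W = 43335 + 49803 = 93138)
1/(s(45, -18) + W) = 1/(2*I*√35 + 93138) = 1/(93138 + 2*I*√35)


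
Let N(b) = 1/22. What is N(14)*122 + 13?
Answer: 204/11 ≈ 18.545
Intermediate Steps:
N(b) = 1/22
N(14)*122 + 13 = (1/22)*122 + 13 = 61/11 + 13 = 204/11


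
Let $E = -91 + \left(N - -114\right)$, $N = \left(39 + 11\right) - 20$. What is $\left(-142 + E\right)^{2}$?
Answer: $7921$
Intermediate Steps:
$N = 30$ ($N = 50 - 20 = 30$)
$E = 53$ ($E = -91 + \left(30 - -114\right) = -91 + \left(30 + 114\right) = -91 + 144 = 53$)
$\left(-142 + E\right)^{2} = \left(-142 + 53\right)^{2} = \left(-89\right)^{2} = 7921$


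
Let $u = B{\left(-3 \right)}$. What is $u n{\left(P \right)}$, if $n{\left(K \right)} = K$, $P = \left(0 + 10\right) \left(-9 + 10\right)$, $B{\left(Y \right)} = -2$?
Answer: $-20$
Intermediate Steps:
$P = 10$ ($P = 10 \cdot 1 = 10$)
$u = -2$
$u n{\left(P \right)} = \left(-2\right) 10 = -20$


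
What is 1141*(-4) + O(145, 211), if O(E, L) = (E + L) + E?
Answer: -4063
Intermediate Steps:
O(E, L) = L + 2*E
1141*(-4) + O(145, 211) = 1141*(-4) + (211 + 2*145) = -4564 + (211 + 290) = -4564 + 501 = -4063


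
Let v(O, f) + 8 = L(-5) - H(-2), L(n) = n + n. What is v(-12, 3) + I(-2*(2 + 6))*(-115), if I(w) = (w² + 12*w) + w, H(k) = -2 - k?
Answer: -5538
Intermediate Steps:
L(n) = 2*n
I(w) = w² + 13*w
v(O, f) = -18 (v(O, f) = -8 + (2*(-5) - (-2 - 1*(-2))) = -8 + (-10 - (-2 + 2)) = -8 + (-10 - 1*0) = -8 + (-10 + 0) = -8 - 10 = -18)
v(-12, 3) + I(-2*(2 + 6))*(-115) = -18 + ((-2*(2 + 6))*(13 - 2*(2 + 6)))*(-115) = -18 + ((-2*8)*(13 - 2*8))*(-115) = -18 - 16*(13 - 16)*(-115) = -18 - 16*(-3)*(-115) = -18 + 48*(-115) = -18 - 5520 = -5538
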